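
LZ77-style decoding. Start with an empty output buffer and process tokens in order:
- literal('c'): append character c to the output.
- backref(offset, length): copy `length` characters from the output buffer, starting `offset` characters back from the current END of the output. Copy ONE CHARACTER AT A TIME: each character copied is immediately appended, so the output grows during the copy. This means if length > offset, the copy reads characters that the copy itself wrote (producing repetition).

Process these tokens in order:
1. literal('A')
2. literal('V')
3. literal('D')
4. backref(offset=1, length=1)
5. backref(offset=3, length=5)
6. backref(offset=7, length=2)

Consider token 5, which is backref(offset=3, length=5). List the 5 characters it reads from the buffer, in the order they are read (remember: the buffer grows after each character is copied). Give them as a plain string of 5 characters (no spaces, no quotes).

Token 1: literal('A'). Output: "A"
Token 2: literal('V'). Output: "AV"
Token 3: literal('D'). Output: "AVD"
Token 4: backref(off=1, len=1). Copied 'D' from pos 2. Output: "AVDD"
Token 5: backref(off=3, len=5). Buffer before: "AVDD" (len 4)
  byte 1: read out[1]='V', append. Buffer now: "AVDDV"
  byte 2: read out[2]='D', append. Buffer now: "AVDDVD"
  byte 3: read out[3]='D', append. Buffer now: "AVDDVDD"
  byte 4: read out[4]='V', append. Buffer now: "AVDDVDDV"
  byte 5: read out[5]='D', append. Buffer now: "AVDDVDDVD"

Answer: VDDVD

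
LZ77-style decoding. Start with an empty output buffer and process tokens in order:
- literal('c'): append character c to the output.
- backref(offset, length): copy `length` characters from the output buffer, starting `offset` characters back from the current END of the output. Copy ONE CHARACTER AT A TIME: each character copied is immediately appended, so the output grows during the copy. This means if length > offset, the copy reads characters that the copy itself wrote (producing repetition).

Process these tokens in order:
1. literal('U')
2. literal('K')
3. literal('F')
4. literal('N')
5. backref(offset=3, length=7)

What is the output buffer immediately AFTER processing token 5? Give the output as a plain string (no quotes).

Answer: UKFNKFNKFNK

Derivation:
Token 1: literal('U'). Output: "U"
Token 2: literal('K'). Output: "UK"
Token 3: literal('F'). Output: "UKF"
Token 4: literal('N'). Output: "UKFN"
Token 5: backref(off=3, len=7) (overlapping!). Copied 'KFNKFNK' from pos 1. Output: "UKFNKFNKFNK"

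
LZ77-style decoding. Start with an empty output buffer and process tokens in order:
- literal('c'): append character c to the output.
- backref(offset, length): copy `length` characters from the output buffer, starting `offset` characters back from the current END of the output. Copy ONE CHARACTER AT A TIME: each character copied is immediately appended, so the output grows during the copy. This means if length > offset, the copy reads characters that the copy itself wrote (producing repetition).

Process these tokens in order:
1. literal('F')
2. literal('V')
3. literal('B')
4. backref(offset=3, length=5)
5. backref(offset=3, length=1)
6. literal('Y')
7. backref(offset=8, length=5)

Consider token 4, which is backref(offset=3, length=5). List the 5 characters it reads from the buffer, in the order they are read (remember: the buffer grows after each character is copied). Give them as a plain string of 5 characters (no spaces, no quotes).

Answer: FVBFV

Derivation:
Token 1: literal('F'). Output: "F"
Token 2: literal('V'). Output: "FV"
Token 3: literal('B'). Output: "FVB"
Token 4: backref(off=3, len=5). Buffer before: "FVB" (len 3)
  byte 1: read out[0]='F', append. Buffer now: "FVBF"
  byte 2: read out[1]='V', append. Buffer now: "FVBFV"
  byte 3: read out[2]='B', append. Buffer now: "FVBFVB"
  byte 4: read out[3]='F', append. Buffer now: "FVBFVBF"
  byte 5: read out[4]='V', append. Buffer now: "FVBFVBFV"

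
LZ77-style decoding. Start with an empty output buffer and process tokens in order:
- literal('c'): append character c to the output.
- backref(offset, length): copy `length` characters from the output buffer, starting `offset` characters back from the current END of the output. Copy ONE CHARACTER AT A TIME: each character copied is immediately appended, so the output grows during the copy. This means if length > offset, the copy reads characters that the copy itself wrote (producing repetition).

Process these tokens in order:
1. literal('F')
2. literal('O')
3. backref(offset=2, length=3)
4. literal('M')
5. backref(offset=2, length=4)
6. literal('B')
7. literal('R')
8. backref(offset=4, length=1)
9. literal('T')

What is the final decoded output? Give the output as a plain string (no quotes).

Token 1: literal('F'). Output: "F"
Token 2: literal('O'). Output: "FO"
Token 3: backref(off=2, len=3) (overlapping!). Copied 'FOF' from pos 0. Output: "FOFOF"
Token 4: literal('M'). Output: "FOFOFM"
Token 5: backref(off=2, len=4) (overlapping!). Copied 'FMFM' from pos 4. Output: "FOFOFMFMFM"
Token 6: literal('B'). Output: "FOFOFMFMFMB"
Token 7: literal('R'). Output: "FOFOFMFMFMBR"
Token 8: backref(off=4, len=1). Copied 'F' from pos 8. Output: "FOFOFMFMFMBRF"
Token 9: literal('T'). Output: "FOFOFMFMFMBRFT"

Answer: FOFOFMFMFMBRFT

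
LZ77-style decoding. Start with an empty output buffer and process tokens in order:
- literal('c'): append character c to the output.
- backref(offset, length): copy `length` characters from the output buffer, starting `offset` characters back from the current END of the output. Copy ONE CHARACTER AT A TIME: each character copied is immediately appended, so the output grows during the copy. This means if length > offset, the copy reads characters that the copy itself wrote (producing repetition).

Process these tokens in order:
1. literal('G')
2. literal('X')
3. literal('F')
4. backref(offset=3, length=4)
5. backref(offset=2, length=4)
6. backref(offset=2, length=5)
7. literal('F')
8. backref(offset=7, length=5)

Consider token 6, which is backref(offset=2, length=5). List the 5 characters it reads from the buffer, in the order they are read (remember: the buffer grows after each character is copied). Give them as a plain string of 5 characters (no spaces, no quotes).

Answer: FGFGF

Derivation:
Token 1: literal('G'). Output: "G"
Token 2: literal('X'). Output: "GX"
Token 3: literal('F'). Output: "GXF"
Token 4: backref(off=3, len=4) (overlapping!). Copied 'GXFG' from pos 0. Output: "GXFGXFG"
Token 5: backref(off=2, len=4) (overlapping!). Copied 'FGFG' from pos 5. Output: "GXFGXFGFGFG"
Token 6: backref(off=2, len=5). Buffer before: "GXFGXFGFGFG" (len 11)
  byte 1: read out[9]='F', append. Buffer now: "GXFGXFGFGFGF"
  byte 2: read out[10]='G', append. Buffer now: "GXFGXFGFGFGFG"
  byte 3: read out[11]='F', append. Buffer now: "GXFGXFGFGFGFGF"
  byte 4: read out[12]='G', append. Buffer now: "GXFGXFGFGFGFGFG"
  byte 5: read out[13]='F', append. Buffer now: "GXFGXFGFGFGFGFGF"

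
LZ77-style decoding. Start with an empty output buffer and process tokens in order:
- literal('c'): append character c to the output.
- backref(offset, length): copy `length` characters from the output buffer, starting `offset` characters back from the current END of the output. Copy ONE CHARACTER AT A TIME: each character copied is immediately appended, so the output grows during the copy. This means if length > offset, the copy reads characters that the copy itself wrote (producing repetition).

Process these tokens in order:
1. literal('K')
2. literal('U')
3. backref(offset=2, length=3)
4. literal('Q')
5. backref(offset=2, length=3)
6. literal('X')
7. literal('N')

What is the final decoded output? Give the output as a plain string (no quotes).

Token 1: literal('K'). Output: "K"
Token 2: literal('U'). Output: "KU"
Token 3: backref(off=2, len=3) (overlapping!). Copied 'KUK' from pos 0. Output: "KUKUK"
Token 4: literal('Q'). Output: "KUKUKQ"
Token 5: backref(off=2, len=3) (overlapping!). Copied 'KQK' from pos 4. Output: "KUKUKQKQK"
Token 6: literal('X'). Output: "KUKUKQKQKX"
Token 7: literal('N'). Output: "KUKUKQKQKXN"

Answer: KUKUKQKQKXN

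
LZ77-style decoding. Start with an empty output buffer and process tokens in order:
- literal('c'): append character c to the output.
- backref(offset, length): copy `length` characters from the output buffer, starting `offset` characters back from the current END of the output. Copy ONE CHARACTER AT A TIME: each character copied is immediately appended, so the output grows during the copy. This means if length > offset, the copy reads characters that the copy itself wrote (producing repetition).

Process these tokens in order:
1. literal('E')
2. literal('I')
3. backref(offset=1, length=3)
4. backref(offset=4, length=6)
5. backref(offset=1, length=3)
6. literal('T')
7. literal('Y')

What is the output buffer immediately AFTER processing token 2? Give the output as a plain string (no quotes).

Token 1: literal('E'). Output: "E"
Token 2: literal('I'). Output: "EI"

Answer: EI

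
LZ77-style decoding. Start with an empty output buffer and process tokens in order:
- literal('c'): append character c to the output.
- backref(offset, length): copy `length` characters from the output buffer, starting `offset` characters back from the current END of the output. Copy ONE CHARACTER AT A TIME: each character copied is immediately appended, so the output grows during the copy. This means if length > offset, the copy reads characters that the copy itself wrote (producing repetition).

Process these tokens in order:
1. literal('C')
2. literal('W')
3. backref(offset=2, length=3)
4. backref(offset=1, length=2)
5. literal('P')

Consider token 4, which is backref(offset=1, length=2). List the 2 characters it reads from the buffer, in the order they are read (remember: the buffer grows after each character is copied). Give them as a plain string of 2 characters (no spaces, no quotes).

Token 1: literal('C'). Output: "C"
Token 2: literal('W'). Output: "CW"
Token 3: backref(off=2, len=3) (overlapping!). Copied 'CWC' from pos 0. Output: "CWCWC"
Token 4: backref(off=1, len=2). Buffer before: "CWCWC" (len 5)
  byte 1: read out[4]='C', append. Buffer now: "CWCWCC"
  byte 2: read out[5]='C', append. Buffer now: "CWCWCCC"

Answer: CC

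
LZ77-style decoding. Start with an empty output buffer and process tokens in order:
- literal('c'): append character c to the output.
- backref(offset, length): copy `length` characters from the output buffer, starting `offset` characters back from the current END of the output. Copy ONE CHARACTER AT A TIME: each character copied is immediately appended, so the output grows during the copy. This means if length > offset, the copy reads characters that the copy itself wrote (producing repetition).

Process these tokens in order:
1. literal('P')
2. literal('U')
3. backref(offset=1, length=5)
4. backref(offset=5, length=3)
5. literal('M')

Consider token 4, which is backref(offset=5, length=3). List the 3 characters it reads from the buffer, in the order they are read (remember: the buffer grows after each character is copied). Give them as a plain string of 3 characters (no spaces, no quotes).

Answer: UUU

Derivation:
Token 1: literal('P'). Output: "P"
Token 2: literal('U'). Output: "PU"
Token 3: backref(off=1, len=5) (overlapping!). Copied 'UUUUU' from pos 1. Output: "PUUUUUU"
Token 4: backref(off=5, len=3). Buffer before: "PUUUUUU" (len 7)
  byte 1: read out[2]='U', append. Buffer now: "PUUUUUUU"
  byte 2: read out[3]='U', append. Buffer now: "PUUUUUUUU"
  byte 3: read out[4]='U', append. Buffer now: "PUUUUUUUUU"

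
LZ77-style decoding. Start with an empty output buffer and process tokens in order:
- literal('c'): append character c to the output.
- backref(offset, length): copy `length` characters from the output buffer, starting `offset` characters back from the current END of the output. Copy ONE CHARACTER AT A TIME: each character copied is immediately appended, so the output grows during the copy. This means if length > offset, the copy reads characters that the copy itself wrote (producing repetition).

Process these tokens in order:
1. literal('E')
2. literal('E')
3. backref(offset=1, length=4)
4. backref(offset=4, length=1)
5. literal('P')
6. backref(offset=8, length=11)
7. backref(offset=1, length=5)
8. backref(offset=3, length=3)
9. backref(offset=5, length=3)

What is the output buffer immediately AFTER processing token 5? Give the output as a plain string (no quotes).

Answer: EEEEEEEP

Derivation:
Token 1: literal('E'). Output: "E"
Token 2: literal('E'). Output: "EE"
Token 3: backref(off=1, len=4) (overlapping!). Copied 'EEEE' from pos 1. Output: "EEEEEE"
Token 4: backref(off=4, len=1). Copied 'E' from pos 2. Output: "EEEEEEE"
Token 5: literal('P'). Output: "EEEEEEEP"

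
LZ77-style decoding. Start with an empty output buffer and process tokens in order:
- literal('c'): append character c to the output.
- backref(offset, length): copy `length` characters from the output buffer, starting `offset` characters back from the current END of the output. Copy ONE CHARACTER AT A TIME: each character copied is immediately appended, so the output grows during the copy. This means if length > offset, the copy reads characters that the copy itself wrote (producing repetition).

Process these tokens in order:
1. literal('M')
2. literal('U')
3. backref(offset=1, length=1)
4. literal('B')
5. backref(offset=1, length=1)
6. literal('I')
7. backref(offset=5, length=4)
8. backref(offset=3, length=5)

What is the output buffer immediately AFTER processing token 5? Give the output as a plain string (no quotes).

Token 1: literal('M'). Output: "M"
Token 2: literal('U'). Output: "MU"
Token 3: backref(off=1, len=1). Copied 'U' from pos 1. Output: "MUU"
Token 4: literal('B'). Output: "MUUB"
Token 5: backref(off=1, len=1). Copied 'B' from pos 3. Output: "MUUBB"

Answer: MUUBB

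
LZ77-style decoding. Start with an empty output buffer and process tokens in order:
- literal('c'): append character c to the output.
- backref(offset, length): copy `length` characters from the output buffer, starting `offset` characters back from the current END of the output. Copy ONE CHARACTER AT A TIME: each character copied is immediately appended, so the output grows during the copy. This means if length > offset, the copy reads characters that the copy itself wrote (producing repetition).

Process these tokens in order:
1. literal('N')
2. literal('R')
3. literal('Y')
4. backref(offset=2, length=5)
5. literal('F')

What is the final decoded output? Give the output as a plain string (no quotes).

Answer: NRYRYRYRF

Derivation:
Token 1: literal('N'). Output: "N"
Token 2: literal('R'). Output: "NR"
Token 3: literal('Y'). Output: "NRY"
Token 4: backref(off=2, len=5) (overlapping!). Copied 'RYRYR' from pos 1. Output: "NRYRYRYR"
Token 5: literal('F'). Output: "NRYRYRYRF"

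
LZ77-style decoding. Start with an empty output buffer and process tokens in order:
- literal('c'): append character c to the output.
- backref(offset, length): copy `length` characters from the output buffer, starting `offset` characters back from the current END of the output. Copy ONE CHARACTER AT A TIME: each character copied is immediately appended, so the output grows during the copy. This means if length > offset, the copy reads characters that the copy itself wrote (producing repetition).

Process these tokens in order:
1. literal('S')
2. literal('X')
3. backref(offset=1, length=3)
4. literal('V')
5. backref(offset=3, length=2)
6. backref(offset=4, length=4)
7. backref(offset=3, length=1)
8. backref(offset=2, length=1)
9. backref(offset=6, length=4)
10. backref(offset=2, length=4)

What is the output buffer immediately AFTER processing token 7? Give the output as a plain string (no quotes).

Token 1: literal('S'). Output: "S"
Token 2: literal('X'). Output: "SX"
Token 3: backref(off=1, len=3) (overlapping!). Copied 'XXX' from pos 1. Output: "SXXXX"
Token 4: literal('V'). Output: "SXXXXV"
Token 5: backref(off=3, len=2). Copied 'XX' from pos 3. Output: "SXXXXVXX"
Token 6: backref(off=4, len=4). Copied 'XVXX' from pos 4. Output: "SXXXXVXXXVXX"
Token 7: backref(off=3, len=1). Copied 'V' from pos 9. Output: "SXXXXVXXXVXXV"

Answer: SXXXXVXXXVXXV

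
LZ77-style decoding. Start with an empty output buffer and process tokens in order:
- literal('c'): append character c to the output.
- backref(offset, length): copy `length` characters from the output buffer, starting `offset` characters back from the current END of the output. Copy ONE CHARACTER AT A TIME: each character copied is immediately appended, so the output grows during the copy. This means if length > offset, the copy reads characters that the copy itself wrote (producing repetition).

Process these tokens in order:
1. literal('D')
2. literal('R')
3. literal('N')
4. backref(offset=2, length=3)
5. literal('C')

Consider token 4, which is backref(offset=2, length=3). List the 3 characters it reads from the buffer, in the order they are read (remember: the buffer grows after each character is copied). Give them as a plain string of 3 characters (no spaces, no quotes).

Token 1: literal('D'). Output: "D"
Token 2: literal('R'). Output: "DR"
Token 3: literal('N'). Output: "DRN"
Token 4: backref(off=2, len=3). Buffer before: "DRN" (len 3)
  byte 1: read out[1]='R', append. Buffer now: "DRNR"
  byte 2: read out[2]='N', append. Buffer now: "DRNRN"
  byte 3: read out[3]='R', append. Buffer now: "DRNRNR"

Answer: RNR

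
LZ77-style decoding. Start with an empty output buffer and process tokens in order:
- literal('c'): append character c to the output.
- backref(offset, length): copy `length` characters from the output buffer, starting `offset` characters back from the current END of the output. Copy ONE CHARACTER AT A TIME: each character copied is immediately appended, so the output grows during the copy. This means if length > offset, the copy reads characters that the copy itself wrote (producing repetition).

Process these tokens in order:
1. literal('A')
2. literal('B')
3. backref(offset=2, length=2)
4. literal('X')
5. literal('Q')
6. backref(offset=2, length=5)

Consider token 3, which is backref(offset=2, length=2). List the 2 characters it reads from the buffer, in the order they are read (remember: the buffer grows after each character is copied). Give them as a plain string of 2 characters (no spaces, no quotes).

Token 1: literal('A'). Output: "A"
Token 2: literal('B'). Output: "AB"
Token 3: backref(off=2, len=2). Buffer before: "AB" (len 2)
  byte 1: read out[0]='A', append. Buffer now: "ABA"
  byte 2: read out[1]='B', append. Buffer now: "ABAB"

Answer: AB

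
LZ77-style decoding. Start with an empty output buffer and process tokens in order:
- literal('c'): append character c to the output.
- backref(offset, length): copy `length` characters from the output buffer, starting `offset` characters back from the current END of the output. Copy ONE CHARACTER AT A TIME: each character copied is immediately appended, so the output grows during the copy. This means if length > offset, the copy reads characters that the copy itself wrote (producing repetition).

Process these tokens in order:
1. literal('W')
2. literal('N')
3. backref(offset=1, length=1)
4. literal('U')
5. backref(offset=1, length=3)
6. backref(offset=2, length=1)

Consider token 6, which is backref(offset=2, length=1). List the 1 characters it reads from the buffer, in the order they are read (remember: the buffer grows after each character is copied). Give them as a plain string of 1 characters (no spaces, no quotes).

Answer: U

Derivation:
Token 1: literal('W'). Output: "W"
Token 2: literal('N'). Output: "WN"
Token 3: backref(off=1, len=1). Copied 'N' from pos 1. Output: "WNN"
Token 4: literal('U'). Output: "WNNU"
Token 5: backref(off=1, len=3) (overlapping!). Copied 'UUU' from pos 3. Output: "WNNUUUU"
Token 6: backref(off=2, len=1). Buffer before: "WNNUUUU" (len 7)
  byte 1: read out[5]='U', append. Buffer now: "WNNUUUUU"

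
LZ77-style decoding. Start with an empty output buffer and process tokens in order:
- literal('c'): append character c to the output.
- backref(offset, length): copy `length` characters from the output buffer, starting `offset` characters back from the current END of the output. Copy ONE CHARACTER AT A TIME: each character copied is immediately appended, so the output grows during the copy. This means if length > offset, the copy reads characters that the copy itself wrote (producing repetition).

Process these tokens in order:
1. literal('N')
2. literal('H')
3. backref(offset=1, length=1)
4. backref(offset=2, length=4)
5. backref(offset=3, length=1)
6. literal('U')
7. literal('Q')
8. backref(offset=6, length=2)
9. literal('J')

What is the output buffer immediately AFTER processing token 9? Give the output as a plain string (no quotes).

Answer: NHHHHHHHUQHHJ

Derivation:
Token 1: literal('N'). Output: "N"
Token 2: literal('H'). Output: "NH"
Token 3: backref(off=1, len=1). Copied 'H' from pos 1. Output: "NHH"
Token 4: backref(off=2, len=4) (overlapping!). Copied 'HHHH' from pos 1. Output: "NHHHHHH"
Token 5: backref(off=3, len=1). Copied 'H' from pos 4. Output: "NHHHHHHH"
Token 6: literal('U'). Output: "NHHHHHHHU"
Token 7: literal('Q'). Output: "NHHHHHHHUQ"
Token 8: backref(off=6, len=2). Copied 'HH' from pos 4. Output: "NHHHHHHHUQHH"
Token 9: literal('J'). Output: "NHHHHHHHUQHHJ"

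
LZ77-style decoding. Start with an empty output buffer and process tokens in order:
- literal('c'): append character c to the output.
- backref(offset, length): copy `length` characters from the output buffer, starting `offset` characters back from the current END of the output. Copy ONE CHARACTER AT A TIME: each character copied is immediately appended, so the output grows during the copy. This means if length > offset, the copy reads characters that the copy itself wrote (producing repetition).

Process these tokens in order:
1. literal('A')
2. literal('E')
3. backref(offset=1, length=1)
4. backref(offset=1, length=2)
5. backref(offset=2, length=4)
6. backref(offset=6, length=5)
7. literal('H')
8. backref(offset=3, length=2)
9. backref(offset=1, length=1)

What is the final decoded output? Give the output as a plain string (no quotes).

Answer: AEEEEEEEEEEEEEHEEE

Derivation:
Token 1: literal('A'). Output: "A"
Token 2: literal('E'). Output: "AE"
Token 3: backref(off=1, len=1). Copied 'E' from pos 1. Output: "AEE"
Token 4: backref(off=1, len=2) (overlapping!). Copied 'EE' from pos 2. Output: "AEEEE"
Token 5: backref(off=2, len=4) (overlapping!). Copied 'EEEE' from pos 3. Output: "AEEEEEEEE"
Token 6: backref(off=6, len=5). Copied 'EEEEE' from pos 3. Output: "AEEEEEEEEEEEEE"
Token 7: literal('H'). Output: "AEEEEEEEEEEEEEH"
Token 8: backref(off=3, len=2). Copied 'EE' from pos 12. Output: "AEEEEEEEEEEEEEHEE"
Token 9: backref(off=1, len=1). Copied 'E' from pos 16. Output: "AEEEEEEEEEEEEEHEEE"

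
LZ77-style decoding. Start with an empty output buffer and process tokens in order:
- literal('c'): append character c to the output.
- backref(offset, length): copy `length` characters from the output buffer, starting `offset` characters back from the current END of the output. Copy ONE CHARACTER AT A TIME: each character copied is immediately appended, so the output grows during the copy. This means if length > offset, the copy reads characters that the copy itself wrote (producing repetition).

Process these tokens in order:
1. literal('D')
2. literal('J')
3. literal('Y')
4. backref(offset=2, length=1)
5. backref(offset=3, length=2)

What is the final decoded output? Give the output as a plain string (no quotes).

Token 1: literal('D'). Output: "D"
Token 2: literal('J'). Output: "DJ"
Token 3: literal('Y'). Output: "DJY"
Token 4: backref(off=2, len=1). Copied 'J' from pos 1. Output: "DJYJ"
Token 5: backref(off=3, len=2). Copied 'JY' from pos 1. Output: "DJYJJY"

Answer: DJYJJY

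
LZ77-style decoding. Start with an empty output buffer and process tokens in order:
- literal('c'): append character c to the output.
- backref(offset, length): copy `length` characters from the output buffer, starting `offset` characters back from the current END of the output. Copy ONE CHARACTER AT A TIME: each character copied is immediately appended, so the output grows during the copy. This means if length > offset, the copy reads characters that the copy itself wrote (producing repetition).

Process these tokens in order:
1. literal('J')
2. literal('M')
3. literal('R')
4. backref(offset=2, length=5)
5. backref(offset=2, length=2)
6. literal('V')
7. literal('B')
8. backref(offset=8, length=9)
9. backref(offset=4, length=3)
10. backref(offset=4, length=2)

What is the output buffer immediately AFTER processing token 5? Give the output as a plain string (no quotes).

Answer: JMRMRMRMRM

Derivation:
Token 1: literal('J'). Output: "J"
Token 2: literal('M'). Output: "JM"
Token 3: literal('R'). Output: "JMR"
Token 4: backref(off=2, len=5) (overlapping!). Copied 'MRMRM' from pos 1. Output: "JMRMRMRM"
Token 5: backref(off=2, len=2). Copied 'RM' from pos 6. Output: "JMRMRMRMRM"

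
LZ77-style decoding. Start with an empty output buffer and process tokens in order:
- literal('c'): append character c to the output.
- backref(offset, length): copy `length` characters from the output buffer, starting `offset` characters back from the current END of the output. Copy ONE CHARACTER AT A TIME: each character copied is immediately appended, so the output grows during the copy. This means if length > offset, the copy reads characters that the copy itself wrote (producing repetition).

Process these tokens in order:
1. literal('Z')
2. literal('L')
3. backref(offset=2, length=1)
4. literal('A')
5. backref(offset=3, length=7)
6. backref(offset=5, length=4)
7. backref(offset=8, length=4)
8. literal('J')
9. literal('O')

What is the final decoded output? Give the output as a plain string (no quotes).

Answer: ZLZALZALZALALZALZALJO

Derivation:
Token 1: literal('Z'). Output: "Z"
Token 2: literal('L'). Output: "ZL"
Token 3: backref(off=2, len=1). Copied 'Z' from pos 0. Output: "ZLZ"
Token 4: literal('A'). Output: "ZLZA"
Token 5: backref(off=3, len=7) (overlapping!). Copied 'LZALZAL' from pos 1. Output: "ZLZALZALZAL"
Token 6: backref(off=5, len=4). Copied 'ALZA' from pos 6. Output: "ZLZALZALZALALZA"
Token 7: backref(off=8, len=4). Copied 'LZAL' from pos 7. Output: "ZLZALZALZALALZALZAL"
Token 8: literal('J'). Output: "ZLZALZALZALALZALZALJ"
Token 9: literal('O'). Output: "ZLZALZALZALALZALZALJO"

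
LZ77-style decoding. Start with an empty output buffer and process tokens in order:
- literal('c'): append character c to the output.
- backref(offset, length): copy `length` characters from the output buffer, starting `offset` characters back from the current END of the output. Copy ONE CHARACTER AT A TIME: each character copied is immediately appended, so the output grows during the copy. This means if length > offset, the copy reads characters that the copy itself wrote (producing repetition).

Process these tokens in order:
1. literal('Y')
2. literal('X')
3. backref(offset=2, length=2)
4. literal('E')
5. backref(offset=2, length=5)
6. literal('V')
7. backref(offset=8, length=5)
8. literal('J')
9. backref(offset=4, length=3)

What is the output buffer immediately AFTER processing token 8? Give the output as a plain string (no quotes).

Answer: YXYXEXEXEXVXEXEXJ

Derivation:
Token 1: literal('Y'). Output: "Y"
Token 2: literal('X'). Output: "YX"
Token 3: backref(off=2, len=2). Copied 'YX' from pos 0. Output: "YXYX"
Token 4: literal('E'). Output: "YXYXE"
Token 5: backref(off=2, len=5) (overlapping!). Copied 'XEXEX' from pos 3. Output: "YXYXEXEXEX"
Token 6: literal('V'). Output: "YXYXEXEXEXV"
Token 7: backref(off=8, len=5). Copied 'XEXEX' from pos 3. Output: "YXYXEXEXEXVXEXEX"
Token 8: literal('J'). Output: "YXYXEXEXEXVXEXEXJ"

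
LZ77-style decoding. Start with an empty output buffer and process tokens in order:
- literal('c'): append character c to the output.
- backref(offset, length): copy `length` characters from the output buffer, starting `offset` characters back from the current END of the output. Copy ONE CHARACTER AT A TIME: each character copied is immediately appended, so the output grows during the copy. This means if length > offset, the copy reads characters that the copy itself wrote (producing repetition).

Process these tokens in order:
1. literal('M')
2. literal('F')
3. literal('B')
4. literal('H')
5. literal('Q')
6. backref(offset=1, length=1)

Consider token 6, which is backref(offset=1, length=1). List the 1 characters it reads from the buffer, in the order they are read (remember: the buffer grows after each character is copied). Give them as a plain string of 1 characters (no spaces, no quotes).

Token 1: literal('M'). Output: "M"
Token 2: literal('F'). Output: "MF"
Token 3: literal('B'). Output: "MFB"
Token 4: literal('H'). Output: "MFBH"
Token 5: literal('Q'). Output: "MFBHQ"
Token 6: backref(off=1, len=1). Buffer before: "MFBHQ" (len 5)
  byte 1: read out[4]='Q', append. Buffer now: "MFBHQQ"

Answer: Q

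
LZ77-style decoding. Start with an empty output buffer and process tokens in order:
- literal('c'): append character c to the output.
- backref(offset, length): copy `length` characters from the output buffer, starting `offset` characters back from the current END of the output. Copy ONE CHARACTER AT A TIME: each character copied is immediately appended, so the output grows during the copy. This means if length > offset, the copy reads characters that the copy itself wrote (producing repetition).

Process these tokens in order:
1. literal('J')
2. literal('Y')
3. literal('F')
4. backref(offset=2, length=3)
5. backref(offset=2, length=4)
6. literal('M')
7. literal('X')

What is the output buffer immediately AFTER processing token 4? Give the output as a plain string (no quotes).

Answer: JYFYFY

Derivation:
Token 1: literal('J'). Output: "J"
Token 2: literal('Y'). Output: "JY"
Token 3: literal('F'). Output: "JYF"
Token 4: backref(off=2, len=3) (overlapping!). Copied 'YFY' from pos 1. Output: "JYFYFY"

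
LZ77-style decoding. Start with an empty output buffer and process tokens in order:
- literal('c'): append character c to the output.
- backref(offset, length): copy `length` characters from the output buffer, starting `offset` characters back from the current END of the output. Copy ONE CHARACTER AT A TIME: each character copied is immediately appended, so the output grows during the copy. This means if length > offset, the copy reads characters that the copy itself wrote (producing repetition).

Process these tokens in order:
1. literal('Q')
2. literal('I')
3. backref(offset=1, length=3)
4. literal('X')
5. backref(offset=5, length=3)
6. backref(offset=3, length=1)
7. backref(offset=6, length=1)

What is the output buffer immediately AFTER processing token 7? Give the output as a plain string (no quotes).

Token 1: literal('Q'). Output: "Q"
Token 2: literal('I'). Output: "QI"
Token 3: backref(off=1, len=3) (overlapping!). Copied 'III' from pos 1. Output: "QIIII"
Token 4: literal('X'). Output: "QIIIIX"
Token 5: backref(off=5, len=3). Copied 'III' from pos 1. Output: "QIIIIXIII"
Token 6: backref(off=3, len=1). Copied 'I' from pos 6. Output: "QIIIIXIIII"
Token 7: backref(off=6, len=1). Copied 'I' from pos 4. Output: "QIIIIXIIIII"

Answer: QIIIIXIIIII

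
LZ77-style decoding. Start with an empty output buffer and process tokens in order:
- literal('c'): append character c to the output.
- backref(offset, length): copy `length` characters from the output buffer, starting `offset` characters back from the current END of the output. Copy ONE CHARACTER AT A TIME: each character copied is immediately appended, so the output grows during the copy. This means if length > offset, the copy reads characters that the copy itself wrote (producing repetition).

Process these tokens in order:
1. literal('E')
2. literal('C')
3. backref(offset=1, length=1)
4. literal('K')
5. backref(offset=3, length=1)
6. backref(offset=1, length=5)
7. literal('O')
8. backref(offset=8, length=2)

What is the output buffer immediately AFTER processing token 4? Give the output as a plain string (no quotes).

Token 1: literal('E'). Output: "E"
Token 2: literal('C'). Output: "EC"
Token 3: backref(off=1, len=1). Copied 'C' from pos 1. Output: "ECC"
Token 4: literal('K'). Output: "ECCK"

Answer: ECCK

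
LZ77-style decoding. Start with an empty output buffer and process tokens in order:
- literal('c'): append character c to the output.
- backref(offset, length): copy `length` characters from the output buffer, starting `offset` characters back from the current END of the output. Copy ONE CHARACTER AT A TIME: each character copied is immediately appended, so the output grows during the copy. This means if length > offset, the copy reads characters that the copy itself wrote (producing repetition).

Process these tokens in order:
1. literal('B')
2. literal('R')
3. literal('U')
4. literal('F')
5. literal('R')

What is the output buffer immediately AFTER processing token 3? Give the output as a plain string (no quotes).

Token 1: literal('B'). Output: "B"
Token 2: literal('R'). Output: "BR"
Token 3: literal('U'). Output: "BRU"

Answer: BRU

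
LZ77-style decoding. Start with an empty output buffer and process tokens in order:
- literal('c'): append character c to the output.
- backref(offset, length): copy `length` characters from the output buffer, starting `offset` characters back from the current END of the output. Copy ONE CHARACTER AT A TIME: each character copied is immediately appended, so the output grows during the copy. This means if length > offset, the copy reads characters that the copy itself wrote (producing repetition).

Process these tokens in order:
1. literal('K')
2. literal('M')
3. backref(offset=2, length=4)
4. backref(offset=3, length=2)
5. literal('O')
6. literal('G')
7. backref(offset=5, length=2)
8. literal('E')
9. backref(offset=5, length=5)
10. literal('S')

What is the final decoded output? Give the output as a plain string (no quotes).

Answer: KMKMKMMKOGMMEOGMMES

Derivation:
Token 1: literal('K'). Output: "K"
Token 2: literal('M'). Output: "KM"
Token 3: backref(off=2, len=4) (overlapping!). Copied 'KMKM' from pos 0. Output: "KMKMKM"
Token 4: backref(off=3, len=2). Copied 'MK' from pos 3. Output: "KMKMKMMK"
Token 5: literal('O'). Output: "KMKMKMMKO"
Token 6: literal('G'). Output: "KMKMKMMKOG"
Token 7: backref(off=5, len=2). Copied 'MM' from pos 5. Output: "KMKMKMMKOGMM"
Token 8: literal('E'). Output: "KMKMKMMKOGMME"
Token 9: backref(off=5, len=5). Copied 'OGMME' from pos 8. Output: "KMKMKMMKOGMMEOGMME"
Token 10: literal('S'). Output: "KMKMKMMKOGMMEOGMMES"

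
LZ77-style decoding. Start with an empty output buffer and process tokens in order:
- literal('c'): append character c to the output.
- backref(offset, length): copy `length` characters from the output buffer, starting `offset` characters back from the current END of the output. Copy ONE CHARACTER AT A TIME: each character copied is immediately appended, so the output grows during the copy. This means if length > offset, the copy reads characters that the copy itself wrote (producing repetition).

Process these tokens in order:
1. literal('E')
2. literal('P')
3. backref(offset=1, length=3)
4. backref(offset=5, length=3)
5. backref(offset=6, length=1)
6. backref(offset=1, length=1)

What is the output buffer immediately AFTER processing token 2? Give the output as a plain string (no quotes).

Answer: EP

Derivation:
Token 1: literal('E'). Output: "E"
Token 2: literal('P'). Output: "EP"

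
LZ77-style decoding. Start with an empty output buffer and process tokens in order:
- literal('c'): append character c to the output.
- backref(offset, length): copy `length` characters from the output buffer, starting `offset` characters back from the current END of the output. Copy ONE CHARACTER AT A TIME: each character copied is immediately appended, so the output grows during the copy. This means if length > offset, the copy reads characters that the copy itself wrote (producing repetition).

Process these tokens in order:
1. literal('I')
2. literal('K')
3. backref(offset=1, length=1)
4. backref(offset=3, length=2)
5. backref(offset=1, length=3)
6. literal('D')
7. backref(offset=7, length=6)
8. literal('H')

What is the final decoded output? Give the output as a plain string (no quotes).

Answer: IKKIKKKKDKIKKKKH

Derivation:
Token 1: literal('I'). Output: "I"
Token 2: literal('K'). Output: "IK"
Token 3: backref(off=1, len=1). Copied 'K' from pos 1. Output: "IKK"
Token 4: backref(off=3, len=2). Copied 'IK' from pos 0. Output: "IKKIK"
Token 5: backref(off=1, len=3) (overlapping!). Copied 'KKK' from pos 4. Output: "IKKIKKKK"
Token 6: literal('D'). Output: "IKKIKKKKD"
Token 7: backref(off=7, len=6). Copied 'KIKKKK' from pos 2. Output: "IKKIKKKKDKIKKKK"
Token 8: literal('H'). Output: "IKKIKKKKDKIKKKKH"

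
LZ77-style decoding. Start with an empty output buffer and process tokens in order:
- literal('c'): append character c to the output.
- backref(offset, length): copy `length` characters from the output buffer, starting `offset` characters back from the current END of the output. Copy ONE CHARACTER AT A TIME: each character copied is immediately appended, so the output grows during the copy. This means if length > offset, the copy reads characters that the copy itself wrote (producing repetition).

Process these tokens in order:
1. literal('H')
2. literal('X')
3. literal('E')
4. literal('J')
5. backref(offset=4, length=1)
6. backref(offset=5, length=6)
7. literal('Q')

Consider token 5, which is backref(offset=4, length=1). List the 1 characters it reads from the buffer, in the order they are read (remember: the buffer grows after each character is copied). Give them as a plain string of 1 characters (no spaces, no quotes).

Answer: H

Derivation:
Token 1: literal('H'). Output: "H"
Token 2: literal('X'). Output: "HX"
Token 3: literal('E'). Output: "HXE"
Token 4: literal('J'). Output: "HXEJ"
Token 5: backref(off=4, len=1). Buffer before: "HXEJ" (len 4)
  byte 1: read out[0]='H', append. Buffer now: "HXEJH"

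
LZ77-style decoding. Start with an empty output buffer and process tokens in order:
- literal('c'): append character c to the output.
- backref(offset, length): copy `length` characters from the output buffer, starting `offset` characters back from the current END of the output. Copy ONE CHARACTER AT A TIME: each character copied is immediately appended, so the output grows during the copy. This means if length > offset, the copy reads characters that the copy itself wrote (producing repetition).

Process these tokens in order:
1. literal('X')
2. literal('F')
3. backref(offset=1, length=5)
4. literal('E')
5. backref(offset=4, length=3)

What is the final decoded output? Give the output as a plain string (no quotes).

Answer: XFFFFFFEFFF

Derivation:
Token 1: literal('X'). Output: "X"
Token 2: literal('F'). Output: "XF"
Token 3: backref(off=1, len=5) (overlapping!). Copied 'FFFFF' from pos 1. Output: "XFFFFFF"
Token 4: literal('E'). Output: "XFFFFFFE"
Token 5: backref(off=4, len=3). Copied 'FFF' from pos 4. Output: "XFFFFFFEFFF"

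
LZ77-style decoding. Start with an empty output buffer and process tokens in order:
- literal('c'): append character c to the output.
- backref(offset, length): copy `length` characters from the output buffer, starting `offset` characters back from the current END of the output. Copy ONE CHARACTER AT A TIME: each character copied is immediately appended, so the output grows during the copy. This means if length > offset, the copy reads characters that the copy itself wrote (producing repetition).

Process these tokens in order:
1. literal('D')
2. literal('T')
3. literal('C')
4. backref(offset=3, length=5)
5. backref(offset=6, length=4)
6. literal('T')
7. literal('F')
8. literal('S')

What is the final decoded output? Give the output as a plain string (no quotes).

Answer: DTCDTCDTCDTCTFS

Derivation:
Token 1: literal('D'). Output: "D"
Token 2: literal('T'). Output: "DT"
Token 3: literal('C'). Output: "DTC"
Token 4: backref(off=3, len=5) (overlapping!). Copied 'DTCDT' from pos 0. Output: "DTCDTCDT"
Token 5: backref(off=6, len=4). Copied 'CDTC' from pos 2. Output: "DTCDTCDTCDTC"
Token 6: literal('T'). Output: "DTCDTCDTCDTCT"
Token 7: literal('F'). Output: "DTCDTCDTCDTCTF"
Token 8: literal('S'). Output: "DTCDTCDTCDTCTFS"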